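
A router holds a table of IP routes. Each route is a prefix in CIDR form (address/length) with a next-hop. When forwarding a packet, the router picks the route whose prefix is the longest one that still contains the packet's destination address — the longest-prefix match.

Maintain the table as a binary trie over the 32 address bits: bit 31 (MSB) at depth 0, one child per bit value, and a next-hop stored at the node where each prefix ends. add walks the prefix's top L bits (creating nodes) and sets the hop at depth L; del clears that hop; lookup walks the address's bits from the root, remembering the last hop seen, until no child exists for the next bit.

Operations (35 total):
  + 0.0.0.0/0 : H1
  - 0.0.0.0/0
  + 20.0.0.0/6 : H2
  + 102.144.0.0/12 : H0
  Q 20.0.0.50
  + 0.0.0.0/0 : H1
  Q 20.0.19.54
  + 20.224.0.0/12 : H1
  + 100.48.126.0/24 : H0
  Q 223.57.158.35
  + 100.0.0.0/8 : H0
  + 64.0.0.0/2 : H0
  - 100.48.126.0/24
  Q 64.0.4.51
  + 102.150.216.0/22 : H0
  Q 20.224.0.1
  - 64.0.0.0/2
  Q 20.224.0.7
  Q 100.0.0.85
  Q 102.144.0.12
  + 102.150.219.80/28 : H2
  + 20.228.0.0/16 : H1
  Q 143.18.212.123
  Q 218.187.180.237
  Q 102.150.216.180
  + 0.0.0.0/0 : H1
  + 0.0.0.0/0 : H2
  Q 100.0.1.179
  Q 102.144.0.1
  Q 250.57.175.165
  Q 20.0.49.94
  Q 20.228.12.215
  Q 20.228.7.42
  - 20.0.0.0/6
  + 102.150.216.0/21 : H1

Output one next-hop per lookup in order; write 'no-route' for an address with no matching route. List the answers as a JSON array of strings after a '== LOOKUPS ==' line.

Apply in order:
  add 0.0.0.0/0 -> H1 at depth 0
  del 0.0.0.0/0 (clear depth 0)
  add 20.0.0.0/6 -> H2 at depth 6
  add 102.144.0.0/12 -> H0 at depth 12
  ? 20.0.0.50  path d0:-→d1:-→d2:-→d3:-→d4:-→d5:-→d6:H2  best=H2
  add 0.0.0.0/0 -> H1 at depth 0
  ? 20.0.19.54  path d0:H1→d1:-→d2:-→d3:-→d4:-→d5:-→d6:H2  best=H2
  add 20.224.0.0/12 -> H1 at depth 12
  add 100.48.126.0/24 -> H0 at depth 24
  ? 223.57.158.35  path d0:H1  best=H1
  add 100.0.0.0/8 -> H0 at depth 8
  add 64.0.0.0/2 -> H0 at depth 2
  del 100.48.126.0/24 (clear depth 24)
  ? 64.0.4.51  path d0:H1→d1:-→d2:H0  best=H0
  add 102.150.216.0/22 -> H0 at depth 22
  ? 20.224.0.1  path d0:H1→d1:-→d2:-→d3:-→d4:-→d5:-→d6:H2→d7:-→d8:-→d9:-→d10:-→d11:-→d12:H1  best=H1
  del 64.0.0.0/2 (clear depth 2)
  ? 20.224.0.7  path d0:H1→d1:-→d2:-→d3:-→d4:-→d5:-→d6:H2→d7:-→d8:-→d9:-→d10:-→d11:-→d12:H1  best=H1
  ? 100.0.0.85  path d0:H1→d1:-→d2:-→d3:-→d4:-→d5:-→d6:-→d7:-→d8:H0→d9:-→d10:-  best=H0
  ? 102.144.0.12  path d0:H1→d1:-→d2:-→d3:-→d4:-→d5:-→d6:-→d7:-→d8:-→d9:-→d10:-→d11:-→d12:H0→d13:-  best=H0
  add 102.150.219.80/28 -> H2 at depth 28
  add 20.228.0.0/16 -> H1 at depth 16
  ? 143.18.212.123  path d0:H1  best=H1
  ? 218.187.180.237  path d0:H1  best=H1
  ? 102.150.216.180  path d0:H1→d1:-→d2:-→d3:-→d4:-→d5:-→d6:-→d7:-→d8:-→d9:-→d10:-→d11:-→d12:H0→d13:-→d14:-→d15:-→d16:-→d17:-→d18:-→d19:-→d20:-→d21:-→d22:H0  best=H0
  add 0.0.0.0/0 -> H1 at depth 0
  add 0.0.0.0/0 -> H2 at depth 0
  ? 100.0.1.179  path d0:H2→d1:-→d2:-→d3:-→d4:-→d5:-→d6:-→d7:-→d8:H0→d9:-→d10:-  best=H0
  ? 102.144.0.1  path d0:H2→d1:-→d2:-→d3:-→d4:-→d5:-→d6:-→d7:-→d8:-→d9:-→d10:-→d11:-→d12:H0→d13:-  best=H0
  ? 250.57.175.165  path d0:H2  best=H2
  ? 20.0.49.94  path d0:H2→d1:-→d2:-→d3:-→d4:-→d5:-→d6:H2→d7:-→d8:-  best=H2
  ? 20.228.12.215  path d0:H2→d1:-→d2:-→d3:-→d4:-→d5:-→d6:H2→d7:-→d8:-→d9:-→d10:-→d11:-→d12:H1→d13:-→d14:-→d15:-→d16:H1  best=H1
  ? 20.228.7.42  path d0:H2→d1:-→d2:-→d3:-→d4:-→d5:-→d6:H2→d7:-→d8:-→d9:-→d10:-→d11:-→d12:H1→d13:-→d14:-→d15:-→d16:H1  best=H1
  del 20.0.0.0/6 (clear depth 6)
  add 102.150.216.0/21 -> H1 at depth 21

== LOOKUPS ==
["H2","H2","H1","H0","H1","H1","H0","H0","H1","H1","H0","H0","H0","H2","H2","H1","H1"]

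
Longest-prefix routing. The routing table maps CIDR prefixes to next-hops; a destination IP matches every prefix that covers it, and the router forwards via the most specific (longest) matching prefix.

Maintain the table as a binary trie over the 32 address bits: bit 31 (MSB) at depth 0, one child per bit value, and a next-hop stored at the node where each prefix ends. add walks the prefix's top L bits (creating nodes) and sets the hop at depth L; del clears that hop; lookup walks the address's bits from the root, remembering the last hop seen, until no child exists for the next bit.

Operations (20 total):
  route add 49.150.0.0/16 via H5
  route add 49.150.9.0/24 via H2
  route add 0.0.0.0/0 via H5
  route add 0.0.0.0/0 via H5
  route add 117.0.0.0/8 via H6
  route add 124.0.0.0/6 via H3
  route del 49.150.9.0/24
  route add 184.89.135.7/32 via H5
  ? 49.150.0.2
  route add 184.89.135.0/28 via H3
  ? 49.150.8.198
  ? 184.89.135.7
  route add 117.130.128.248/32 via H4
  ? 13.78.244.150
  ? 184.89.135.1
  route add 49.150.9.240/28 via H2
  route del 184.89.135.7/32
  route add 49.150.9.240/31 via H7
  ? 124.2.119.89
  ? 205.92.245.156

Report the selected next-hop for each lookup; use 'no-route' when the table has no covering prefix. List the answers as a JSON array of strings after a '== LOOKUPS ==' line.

Apply in order:
  add 49.150.0.0/16 -> H5 at depth 16
  add 49.150.9.0/24 -> H2 at depth 24
  add 0.0.0.0/0 -> H5 at depth 0
  add 0.0.0.0/0 -> H5 at depth 0
  add 117.0.0.0/8 -> H6 at depth 8
  add 124.0.0.0/6 -> H3 at depth 6
  - 49.150.9.0/24 clear@24
  add 184.89.135.7/32 -> H5 at depth 32
  Q 49.150.0.2: descend 00110001100101100000 ; hops seen [H5,H5] ; pick H5
  add 184.89.135.0/28 -> H3 at depth 28
  Q 49.150.8.198: descend 00110001100101100000100 ; hops seen [H5,H5] ; pick H5
  Q 184.89.135.7: descend 10111000010110011000011100000111 ; hops seen [H5,H3,H5] ; pick H5
  add 117.130.128.248/32 -> H4 at depth 32
  Q 13.78.244.150: descend 00 ; hops seen [H5] ; pick H5
  Q 184.89.135.1: descend 10111000010110011000011100000 ; hops seen [H5,H3] ; pick H3
  add 49.150.9.240/28 -> H2 at depth 28
  - 184.89.135.7/32 clear@32
  add 49.150.9.240/31 -> H7 at depth 31
  Q 124.2.119.89: descend 011111 ; hops seen [H5,H3] ; pick H3
  Q 205.92.245.156: descend 1 ; hops seen [H5] ; pick H5

== LOOKUPS ==
["H5","H5","H5","H5","H3","H3","H5"]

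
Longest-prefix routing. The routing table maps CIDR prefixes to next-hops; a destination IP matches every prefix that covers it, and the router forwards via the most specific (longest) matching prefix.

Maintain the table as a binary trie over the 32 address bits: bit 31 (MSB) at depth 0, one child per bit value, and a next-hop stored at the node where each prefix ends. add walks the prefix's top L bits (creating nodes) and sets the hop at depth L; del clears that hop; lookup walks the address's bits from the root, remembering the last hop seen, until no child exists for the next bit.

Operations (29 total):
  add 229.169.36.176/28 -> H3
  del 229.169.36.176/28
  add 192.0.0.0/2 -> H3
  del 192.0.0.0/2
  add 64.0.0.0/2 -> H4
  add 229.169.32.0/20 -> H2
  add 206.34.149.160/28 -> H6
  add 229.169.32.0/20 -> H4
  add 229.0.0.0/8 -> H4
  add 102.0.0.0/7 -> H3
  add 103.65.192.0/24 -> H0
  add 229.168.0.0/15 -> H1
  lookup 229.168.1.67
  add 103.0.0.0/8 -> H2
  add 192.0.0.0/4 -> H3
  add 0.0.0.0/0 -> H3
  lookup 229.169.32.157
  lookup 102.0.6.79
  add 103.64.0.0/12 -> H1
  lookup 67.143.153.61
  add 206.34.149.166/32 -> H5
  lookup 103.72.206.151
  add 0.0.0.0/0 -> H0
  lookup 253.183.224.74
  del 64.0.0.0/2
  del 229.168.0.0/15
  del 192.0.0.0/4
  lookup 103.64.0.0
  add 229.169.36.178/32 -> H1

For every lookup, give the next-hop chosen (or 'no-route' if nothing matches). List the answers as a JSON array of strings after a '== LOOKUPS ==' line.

Trace:
  + 229.169.36.176/28 (H3) depth=28
  - 229.169.36.176/28 clear@28
  + 192.0.0.0/2 (H3) depth=2
  - 192.0.0.0/2 clear@2
  + 64.0.0.0/2 (H4) depth=2
  + 229.169.32.0/20 (H2) depth=20
  + 206.34.149.160/28 (H6) depth=28
  + 229.169.32.0/20 (H4) depth=20
  + 229.0.0.0/8 (H4) depth=8
  + 102.0.0.0/7 (H3) depth=7
  + 103.65.192.0/24 (H0) depth=24
  + 229.168.0.0/15 (H1) depth=15
  ? 229.168.1.67  path d0:-→d1:-→d2:-→d3:-→d4:-→d5:-→d6:-→d7:-→d8:H4→d9:-→d10:-→d11:-→d12:-→d13:-→d14:-→d15:H1  best=H1
  + 103.0.0.0/8 (H2) depth=8
  + 192.0.0.0/4 (H3) depth=4
  + 0.0.0.0/0 (H3) depth=0
  ? 229.169.32.157  path d0:H3→d1:-→d2:-→d3:-→d4:-→d5:-→d6:-→d7:-→d8:H4→d9:-→d10:-→d11:-→d12:-→d13:-→d14:-→d15:H1→d16:-→d17:-→d18:-→d19:-→d20:H4→d21:-  best=H4
  ? 102.0.6.79  path d0:H3→d1:-→d2:H4→d3:-→d4:-→d5:-→d6:-→d7:H3  best=H3
  + 103.64.0.0/12 (H1) depth=12
  ? 67.143.153.61  path d0:H3→d1:-→d2:H4  best=H4
  + 206.34.149.166/32 (H5) depth=32
  ? 103.72.206.151  path d0:H3→d1:-→d2:H4→d3:-→d4:-→d5:-→d6:-→d7:H3→d8:H2→d9:-→d10:-→d11:-→d12:H1  best=H1
  + 0.0.0.0/0 (H0) depth=0
  ? 253.183.224.74  path d0:H0→d1:-→d2:-→d3:-  best=H0
  - 64.0.0.0/2 clear@2
  - 229.168.0.0/15 clear@15
  - 192.0.0.0/4 clear@4
  ? 103.64.0.0  path d0:H0→d1:-→d2:-→d3:-→d4:-→d5:-→d6:-→d7:H3→d8:H2→d9:-→d10:-→d11:-→d12:H1→d13:-→d14:-→d15:-  best=H1
  + 229.169.36.178/32 (H1) depth=32

== LOOKUPS ==
["H1","H4","H3","H4","H1","H0","H1"]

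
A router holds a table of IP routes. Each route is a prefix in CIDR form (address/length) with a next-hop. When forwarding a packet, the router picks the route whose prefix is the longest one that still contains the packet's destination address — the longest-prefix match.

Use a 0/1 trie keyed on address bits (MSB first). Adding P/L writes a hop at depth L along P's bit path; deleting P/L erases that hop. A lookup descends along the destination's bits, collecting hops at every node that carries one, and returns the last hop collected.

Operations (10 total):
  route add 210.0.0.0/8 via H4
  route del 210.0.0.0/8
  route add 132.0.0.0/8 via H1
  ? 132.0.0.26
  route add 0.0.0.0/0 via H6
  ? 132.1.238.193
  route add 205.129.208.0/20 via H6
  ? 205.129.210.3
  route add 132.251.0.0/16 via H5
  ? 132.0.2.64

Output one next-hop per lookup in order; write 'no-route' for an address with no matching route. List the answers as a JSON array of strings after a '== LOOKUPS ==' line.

Process each operation:
  add 210.0.0.0/8 -> H4 at depth 8
  - 210.0.0.0/8 clear@8
  add 132.0.0.0/8 -> H1 at depth 8
  Q 132.0.0.26: descend 10000100 ; hops seen [H1] ; pick H1
  add 0.0.0.0/0 -> H6 at depth 0
  Q 132.1.238.193: descend 10000100 ; hops seen [H6,H1] ; pick H1
  add 205.129.208.0/20 -> H6 at depth 20
  Q 205.129.210.3: descend 11001101100000011101 ; hops seen [H6,H6] ; pick H6
  add 132.251.0.0/16 -> H5 at depth 16
  Q 132.0.2.64: descend 10000100 ; hops seen [H6,H1] ; pick H1

== LOOKUPS ==
["H1","H1","H6","H1"]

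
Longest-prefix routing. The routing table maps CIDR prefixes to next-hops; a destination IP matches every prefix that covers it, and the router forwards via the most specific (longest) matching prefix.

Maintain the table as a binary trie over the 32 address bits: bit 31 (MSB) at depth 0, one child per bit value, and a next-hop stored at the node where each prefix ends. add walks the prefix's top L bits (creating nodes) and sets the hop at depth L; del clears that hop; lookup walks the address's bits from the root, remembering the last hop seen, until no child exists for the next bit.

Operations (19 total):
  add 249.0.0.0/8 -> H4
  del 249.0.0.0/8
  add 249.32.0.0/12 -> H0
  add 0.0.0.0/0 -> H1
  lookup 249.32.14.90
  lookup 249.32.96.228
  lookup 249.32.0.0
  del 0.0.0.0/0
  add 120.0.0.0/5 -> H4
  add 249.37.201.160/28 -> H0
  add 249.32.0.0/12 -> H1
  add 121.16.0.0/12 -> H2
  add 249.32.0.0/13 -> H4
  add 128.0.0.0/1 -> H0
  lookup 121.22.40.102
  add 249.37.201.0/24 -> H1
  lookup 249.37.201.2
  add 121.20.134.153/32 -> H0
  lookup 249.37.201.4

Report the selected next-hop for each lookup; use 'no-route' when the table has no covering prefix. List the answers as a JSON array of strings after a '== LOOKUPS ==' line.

Apply in order:
  add 249.0.0.0/8 -> H4 at depth 8
  del 249.0.0.0/8 (clear depth 8)
  add 249.32.0.0/12 -> H0 at depth 12
  add 0.0.0.0/0 -> H1 at depth 0
  lookup 249.32.14.90: bits 111110010010 walk d0:H1→d1:-→d2:-→d3:-→d4:-→d5:-→d6:-→d7:-→d8:-→d9:-→d10:-→d11:-→d12:H0 -> H0
  lookup 249.32.96.228: bits 111110010010 walk d0:H1→d1:-→d2:-→d3:-→d4:-→d5:-→d6:-→d7:-→d8:-→d9:-→d10:-→d11:-→d12:H0 -> H0
  lookup 249.32.0.0: bits 111110010010 walk d0:H1→d1:-→d2:-→d3:-→d4:-→d5:-→d6:-→d7:-→d8:-→d9:-→d10:-→d11:-→d12:H0 -> H0
  del 0.0.0.0/0 (clear depth 0)
  add 120.0.0.0/5 -> H4 at depth 5
  add 249.37.201.160/28 -> H0 at depth 28
  add 249.32.0.0/12 -> H1 at depth 12
  add 121.16.0.0/12 -> H2 at depth 12
  add 249.32.0.0/13 -> H4 at depth 13
  add 128.0.0.0/1 -> H0 at depth 1
  lookup 121.22.40.102: bits 011110010001 walk d0:-→d1:-→d2:-→d3:-→d4:-→d5:H4→d6:-→d7:-→d8:-→d9:-→d10:-→d11:-→d12:H2 -> H2
  add 249.37.201.0/24 -> H1 at depth 24
  lookup 249.37.201.2: bits 111110010010010111001001 walk d0:-→d1:H0→d2:-→d3:-→d4:-→d5:-→d6:-→d7:-→d8:-→d9:-→d10:-→d11:-→d12:H1→d13:H4→d14:-→d15:-→d16:-→d17:-→d18:-→d19:-→d20:-→d21:-→d22:-→d23:-→d24:H1 -> H1
  add 121.20.134.153/32 -> H0 at depth 32
  lookup 249.37.201.4: bits 111110010010010111001001 walk d0:-→d1:H0→d2:-→d3:-→d4:-→d5:-→d6:-→d7:-→d8:-→d9:-→d10:-→d11:-→d12:H1→d13:H4→d14:-→d15:-→d16:-→d17:-→d18:-→d19:-→d20:-→d21:-→d22:-→d23:-→d24:H1 -> H1

== LOOKUPS ==
["H0","H0","H0","H2","H1","H1"]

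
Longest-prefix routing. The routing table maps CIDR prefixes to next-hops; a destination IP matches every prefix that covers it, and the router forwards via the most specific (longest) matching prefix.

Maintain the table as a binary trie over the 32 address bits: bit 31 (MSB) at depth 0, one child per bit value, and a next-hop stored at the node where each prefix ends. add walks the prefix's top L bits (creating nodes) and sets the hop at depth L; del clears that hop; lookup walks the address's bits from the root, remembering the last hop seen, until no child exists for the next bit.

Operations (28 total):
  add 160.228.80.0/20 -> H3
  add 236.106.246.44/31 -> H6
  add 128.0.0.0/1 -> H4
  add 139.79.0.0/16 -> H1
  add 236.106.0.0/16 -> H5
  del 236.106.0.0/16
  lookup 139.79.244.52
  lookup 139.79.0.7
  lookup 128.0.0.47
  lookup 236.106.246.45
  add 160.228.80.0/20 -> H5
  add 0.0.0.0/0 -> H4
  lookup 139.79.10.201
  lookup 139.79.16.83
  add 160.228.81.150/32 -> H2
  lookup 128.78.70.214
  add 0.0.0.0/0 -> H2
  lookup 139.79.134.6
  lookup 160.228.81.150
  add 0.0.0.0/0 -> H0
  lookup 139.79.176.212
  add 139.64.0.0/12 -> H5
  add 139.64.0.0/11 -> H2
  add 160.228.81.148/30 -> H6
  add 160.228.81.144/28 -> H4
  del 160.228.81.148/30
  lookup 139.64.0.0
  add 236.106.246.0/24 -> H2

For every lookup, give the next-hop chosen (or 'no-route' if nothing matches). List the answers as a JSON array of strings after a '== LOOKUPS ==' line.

Apply in order:
  + 160.228.80.0/20 (H3) depth=20
  + 236.106.246.44/31 (H6) depth=31
  + 128.0.0.0/1 (H4) depth=1
  + 139.79.0.0/16 (H1) depth=16
  + 236.106.0.0/16 (H5) depth=16
  del 236.106.0.0/16 (clear depth 16)
  Q 139.79.244.52: descend 1000101101001111 ; hops seen [H4,H1] ; pick H1
  Q 139.79.0.7: descend 1000101101001111 ; hops seen [H4,H1] ; pick H1
  Q 128.0.0.47: descend 1000 ; hops seen [H4] ; pick H4
  Q 236.106.246.45: descend 1110110001101010111101100010110 ; hops seen [H4,H6] ; pick H6
  + 160.228.80.0/20 (H5) depth=20
  + 0.0.0.0/0 (H4) depth=0
  Q 139.79.10.201: descend 1000101101001111 ; hops seen [H4,H4,H1] ; pick H1
  Q 139.79.16.83: descend 1000101101001111 ; hops seen [H4,H4,H1] ; pick H1
  + 160.228.81.150/32 (H2) depth=32
  Q 128.78.70.214: descend 1000 ; hops seen [H4,H4] ; pick H4
  + 0.0.0.0/0 (H2) depth=0
  Q 139.79.134.6: descend 1000101101001111 ; hops seen [H2,H4,H1] ; pick H1
  Q 160.228.81.150: descend 10100000111001000101000110010110 ; hops seen [H2,H4,H5,H2] ; pick H2
  + 0.0.0.0/0 (H0) depth=0
  Q 139.79.176.212: descend 1000101101001111 ; hops seen [H0,H4,H1] ; pick H1
  + 139.64.0.0/12 (H5) depth=12
  + 139.64.0.0/11 (H2) depth=11
  + 160.228.81.148/30 (H6) depth=30
  + 160.228.81.144/28 (H4) depth=28
  del 160.228.81.148/30 (clear depth 30)
  Q 139.64.0.0: descend 100010110100 ; hops seen [H0,H4,H2,H5] ; pick H5
  + 236.106.246.0/24 (H2) depth=24

== LOOKUPS ==
["H1","H1","H4","H6","H1","H1","H4","H1","H2","H1","H5"]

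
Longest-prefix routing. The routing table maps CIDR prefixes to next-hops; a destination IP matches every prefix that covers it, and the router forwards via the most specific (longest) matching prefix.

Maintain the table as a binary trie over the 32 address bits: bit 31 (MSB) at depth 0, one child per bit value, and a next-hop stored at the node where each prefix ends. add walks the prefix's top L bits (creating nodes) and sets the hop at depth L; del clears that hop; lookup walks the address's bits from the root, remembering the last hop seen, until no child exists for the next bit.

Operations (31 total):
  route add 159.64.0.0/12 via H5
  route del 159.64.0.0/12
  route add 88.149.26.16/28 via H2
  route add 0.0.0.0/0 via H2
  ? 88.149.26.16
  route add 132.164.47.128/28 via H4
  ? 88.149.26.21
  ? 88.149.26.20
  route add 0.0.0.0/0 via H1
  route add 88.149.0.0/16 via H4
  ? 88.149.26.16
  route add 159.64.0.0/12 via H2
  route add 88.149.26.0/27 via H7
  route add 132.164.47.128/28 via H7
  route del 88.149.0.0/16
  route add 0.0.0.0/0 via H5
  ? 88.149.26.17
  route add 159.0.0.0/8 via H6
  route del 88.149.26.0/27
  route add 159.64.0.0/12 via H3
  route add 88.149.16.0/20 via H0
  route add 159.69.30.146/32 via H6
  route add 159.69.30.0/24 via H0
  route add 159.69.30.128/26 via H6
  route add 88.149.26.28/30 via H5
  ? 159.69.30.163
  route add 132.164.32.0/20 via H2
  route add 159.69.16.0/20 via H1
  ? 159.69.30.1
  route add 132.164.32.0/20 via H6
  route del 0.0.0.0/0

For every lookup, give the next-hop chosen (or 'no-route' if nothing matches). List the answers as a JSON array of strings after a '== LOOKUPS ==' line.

Trace:
  + 159.64.0.0/12 (H5) depth=12
  del 159.64.0.0/12 (clear depth 12)
  + 88.149.26.16/28 (H2) depth=28
  + 0.0.0.0/0 (H2) depth=0
  Q 88.149.26.16: descend 0101100010010101000110100001 ; hops seen [H2,H2] ; pick H2
  + 132.164.47.128/28 (H4) depth=28
  Q 88.149.26.21: descend 0101100010010101000110100001 ; hops seen [H2,H2] ; pick H2
  Q 88.149.26.20: descend 0101100010010101000110100001 ; hops seen [H2,H2] ; pick H2
  + 0.0.0.0/0 (H1) depth=0
  + 88.149.0.0/16 (H4) depth=16
  Q 88.149.26.16: descend 0101100010010101000110100001 ; hops seen [H1,H4,H2] ; pick H2
  + 159.64.0.0/12 (H2) depth=12
  + 88.149.26.0/27 (H7) depth=27
  + 132.164.47.128/28 (H7) depth=28
  del 88.149.0.0/16 (clear depth 16)
  + 0.0.0.0/0 (H5) depth=0
  Q 88.149.26.17: descend 0101100010010101000110100001 ; hops seen [H5,H7,H2] ; pick H2
  + 159.0.0.0/8 (H6) depth=8
  del 88.149.26.0/27 (clear depth 27)
  + 159.64.0.0/12 (H3) depth=12
  + 88.149.16.0/20 (H0) depth=20
  + 159.69.30.146/32 (H6) depth=32
  + 159.69.30.0/24 (H0) depth=24
  + 159.69.30.128/26 (H6) depth=26
  + 88.149.26.28/30 (H5) depth=30
  Q 159.69.30.163: descend 10011111010001010001111010 ; hops seen [H5,H6,H3,H0,H6] ; pick H6
  + 132.164.32.0/20 (H2) depth=20
  + 159.69.16.0/20 (H1) depth=20
  Q 159.69.30.1: descend 100111110100010100011110 ; hops seen [H5,H6,H3,H1,H0] ; pick H0
  + 132.164.32.0/20 (H6) depth=20
  del 0.0.0.0/0 (clear depth 0)

== LOOKUPS ==
["H2","H2","H2","H2","H2","H6","H0"]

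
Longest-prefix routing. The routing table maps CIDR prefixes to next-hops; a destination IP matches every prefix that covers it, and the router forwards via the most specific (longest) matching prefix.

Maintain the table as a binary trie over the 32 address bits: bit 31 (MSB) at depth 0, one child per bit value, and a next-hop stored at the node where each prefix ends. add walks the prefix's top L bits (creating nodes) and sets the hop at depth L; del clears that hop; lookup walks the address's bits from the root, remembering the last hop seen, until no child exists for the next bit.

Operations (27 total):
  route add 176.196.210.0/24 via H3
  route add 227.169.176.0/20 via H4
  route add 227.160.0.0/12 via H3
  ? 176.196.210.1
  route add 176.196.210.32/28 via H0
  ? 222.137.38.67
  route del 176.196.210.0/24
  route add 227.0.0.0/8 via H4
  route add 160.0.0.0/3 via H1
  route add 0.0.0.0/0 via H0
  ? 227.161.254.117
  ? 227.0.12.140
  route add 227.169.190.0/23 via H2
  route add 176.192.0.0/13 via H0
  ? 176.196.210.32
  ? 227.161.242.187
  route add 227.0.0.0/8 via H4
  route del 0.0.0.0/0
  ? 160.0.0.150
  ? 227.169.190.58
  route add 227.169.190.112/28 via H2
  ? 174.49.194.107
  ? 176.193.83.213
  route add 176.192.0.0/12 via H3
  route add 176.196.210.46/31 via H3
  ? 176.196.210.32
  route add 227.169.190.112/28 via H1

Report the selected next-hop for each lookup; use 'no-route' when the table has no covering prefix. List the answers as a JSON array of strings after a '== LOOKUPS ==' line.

Apply in order:
  + 176.196.210.0/24 (H3) depth=24
  + 227.169.176.0/20 (H4) depth=20
  + 227.160.0.0/12 (H3) depth=12
  ? 176.196.210.1  path d0:-→d1:-→d2:-→d3:-→d4:-→d5:-→d6:-→d7:-→d8:-→d9:-→d10:-→d11:-→d12:-→d13:-→d14:-→d15:-→d16:-→d17:-→d18:-→d19:-→d20:-→d21:-→d22:-→d23:-→d24:H3  best=H3
  + 176.196.210.32/28 (H0) depth=28
  ? 222.137.38.67  path d0:-→d1:-→d2:-  best=no-route
  - 176.196.210.0/24 clear@24
  + 227.0.0.0/8 (H4) depth=8
  + 160.0.0.0/3 (H1) depth=3
  + 0.0.0.0/0 (H0) depth=0
  ? 227.161.254.117  path d0:H0→d1:-→d2:-→d3:-→d4:-→d5:-→d6:-→d7:-→d8:H4→d9:-→d10:-→d11:-→d12:H3  best=H3
  ? 227.0.12.140  path d0:H0→d1:-→d2:-→d3:-→d4:-→d5:-→d6:-→d7:-→d8:H4  best=H4
  + 227.169.190.0/23 (H2) depth=23
  + 176.192.0.0/13 (H0) depth=13
  ? 176.196.210.32  path d0:H0→d1:-→d2:-→d3:H1→d4:-→d5:-→d6:-→d7:-→d8:-→d9:-→d10:-→d11:-→d12:-→d13:H0→d14:-→d15:-→d16:-→d17:-→d18:-→d19:-→d20:-→d21:-→d22:-→d23:-→d24:-→d25:-→d26:-→d27:-→d28:H0  best=H0
  ? 227.161.242.187  path d0:H0→d1:-→d2:-→d3:-→d4:-→d5:-→d6:-→d7:-→d8:H4→d9:-→d10:-→d11:-→d12:H3  best=H3
  + 227.0.0.0/8 (H4) depth=8
  - 0.0.0.0/0 clear@0
  ? 160.0.0.150  path d0:-→d1:-→d2:-→d3:H1  best=H1
  ? 227.169.190.58  path d0:-→d1:-→d2:-→d3:-→d4:-→d5:-→d6:-→d7:-→d8:H4→d9:-→d10:-→d11:-→d12:H3→d13:-→d14:-→d15:-→d16:-→d17:-→d18:-→d19:-→d20:H4→d21:-→d22:-→d23:H2  best=H2
  + 227.169.190.112/28 (H2) depth=28
  ? 174.49.194.107  path d0:-→d1:-→d2:-→d3:H1  best=H1
  ? 176.193.83.213  path d0:-→d1:-→d2:-→d3:H1→d4:-→d5:-→d6:-→d7:-→d8:-→d9:-→d10:-→d11:-→d12:-→d13:H0  best=H0
  + 176.192.0.0/12 (H3) depth=12
  + 176.196.210.46/31 (H3) depth=31
  ? 176.196.210.32  path d0:-→d1:-→d2:-→d3:H1→d4:-→d5:-→d6:-→d7:-→d8:-→d9:-→d10:-→d11:-→d12:H3→d13:H0→d14:-→d15:-→d16:-→d17:-→d18:-→d19:-→d20:-→d21:-→d22:-→d23:-→d24:-→d25:-→d26:-→d27:-→d28:H0  best=H0
  + 227.169.190.112/28 (H1) depth=28

== LOOKUPS ==
["H3","no-route","H3","H4","H0","H3","H1","H2","H1","H0","H0"]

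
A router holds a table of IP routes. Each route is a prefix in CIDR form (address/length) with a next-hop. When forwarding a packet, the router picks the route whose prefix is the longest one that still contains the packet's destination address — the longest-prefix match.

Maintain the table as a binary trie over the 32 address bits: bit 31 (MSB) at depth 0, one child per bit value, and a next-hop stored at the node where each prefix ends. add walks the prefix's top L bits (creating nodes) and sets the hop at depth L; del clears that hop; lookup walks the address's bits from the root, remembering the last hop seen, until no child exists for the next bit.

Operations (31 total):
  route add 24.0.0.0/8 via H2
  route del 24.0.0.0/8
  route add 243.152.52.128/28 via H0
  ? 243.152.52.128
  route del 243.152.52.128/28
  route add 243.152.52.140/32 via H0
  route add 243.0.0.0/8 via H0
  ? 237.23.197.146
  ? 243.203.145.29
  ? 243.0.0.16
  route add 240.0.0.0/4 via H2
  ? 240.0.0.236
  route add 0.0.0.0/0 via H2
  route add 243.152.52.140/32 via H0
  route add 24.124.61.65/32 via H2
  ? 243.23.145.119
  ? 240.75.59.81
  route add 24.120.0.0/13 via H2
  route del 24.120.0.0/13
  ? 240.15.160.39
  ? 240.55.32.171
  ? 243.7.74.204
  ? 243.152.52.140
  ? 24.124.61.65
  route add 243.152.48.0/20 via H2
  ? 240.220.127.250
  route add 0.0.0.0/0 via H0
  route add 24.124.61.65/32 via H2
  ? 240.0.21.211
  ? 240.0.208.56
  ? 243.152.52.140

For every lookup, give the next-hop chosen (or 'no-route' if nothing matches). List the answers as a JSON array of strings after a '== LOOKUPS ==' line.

Apply in order:
  add 24.0.0.0/8 -> H2 at depth 8
  del 24.0.0.0/8 (clear depth 8)
  add 243.152.52.128/28 -> H0 at depth 28
  ? 243.152.52.128  path d0:-→d1:-→d2:-→d3:-→d4:-→d5:-→d6:-→d7:-→d8:-→d9:-→d10:-→d11:-→d12:-→d13:-→d14:-→d15:-→d16:-→d17:-→d18:-→d19:-→d20:-→d21:-→d22:-→d23:-→d24:-→d25:-→d26:-→d27:-→d28:H0  best=H0
  del 243.152.52.128/28 (clear depth 28)
  add 243.152.52.140/32 -> H0 at depth 32
  add 243.0.0.0/8 -> H0 at depth 8
  ? 237.23.197.146  path d0:-→d1:-→d2:-→d3:-  best=no-route
  ? 243.203.145.29  path d0:-→d1:-→d2:-→d3:-→d4:-→d5:-→d6:-→d7:-→d8:H0→d9:-  best=H0
  ? 243.0.0.16  path d0:-→d1:-→d2:-→d3:-→d4:-→d5:-→d6:-→d7:-→d8:H0  best=H0
  add 240.0.0.0/4 -> H2 at depth 4
  ? 240.0.0.236  path d0:-→d1:-→d2:-→d3:-→d4:H2→d5:-→d6:-  best=H2
  add 0.0.0.0/0 -> H2 at depth 0
  add 243.152.52.140/32 -> H0 at depth 32
  add 24.124.61.65/32 -> H2 at depth 32
  ? 243.23.145.119  path d0:H2→d1:-→d2:-→d3:-→d4:H2→d5:-→d6:-→d7:-→d8:H0  best=H0
  ? 240.75.59.81  path d0:H2→d1:-→d2:-→d3:-→d4:H2→d5:-→d6:-  best=H2
  add 24.120.0.0/13 -> H2 at depth 13
  del 24.120.0.0/13 (clear depth 13)
  ? 240.15.160.39  path d0:H2→d1:-→d2:-→d3:-→d4:H2→d5:-→d6:-  best=H2
  ? 240.55.32.171  path d0:H2→d1:-→d2:-→d3:-→d4:H2→d5:-→d6:-  best=H2
  ? 243.7.74.204  path d0:H2→d1:-→d2:-→d3:-→d4:H2→d5:-→d6:-→d7:-→d8:H0  best=H0
  ? 243.152.52.140  path d0:H2→d1:-→d2:-→d3:-→d4:H2→d5:-→d6:-→d7:-→d8:H0→d9:-→d10:-→d11:-→d12:-→d13:-→d14:-→d15:-→d16:-→d17:-→d18:-→d19:-→d20:-→d21:-→d22:-→d23:-→d24:-→d25:-→d26:-→d27:-→d28:-→d29:-→d30:-→d31:-→d32:H0  best=H0
  ? 24.124.61.65  path d0:H2→d1:-→d2:-→d3:-→d4:-→d5:-→d6:-→d7:-→d8:-→d9:-→d10:-→d11:-→d12:-→d13:-→d14:-→d15:-→d16:-→d17:-→d18:-→d19:-→d20:-→d21:-→d22:-→d23:-→d24:-→d25:-→d26:-→d27:-→d28:-→d29:-→d30:-→d31:-→d32:H2  best=H2
  add 243.152.48.0/20 -> H2 at depth 20
  ? 240.220.127.250  path d0:H2→d1:-→d2:-→d3:-→d4:H2→d5:-→d6:-  best=H2
  add 0.0.0.0/0 -> H0 at depth 0
  add 24.124.61.65/32 -> H2 at depth 32
  ? 240.0.21.211  path d0:H0→d1:-→d2:-→d3:-→d4:H2→d5:-→d6:-  best=H2
  ? 240.0.208.56  path d0:H0→d1:-→d2:-→d3:-→d4:H2→d5:-→d6:-  best=H2
  ? 243.152.52.140  path d0:H0→d1:-→d2:-→d3:-→d4:H2→d5:-→d6:-→d7:-→d8:H0→d9:-→d10:-→d11:-→d12:-→d13:-→d14:-→d15:-→d16:-→d17:-→d18:-→d19:-→d20:H2→d21:-→d22:-→d23:-→d24:-→d25:-→d26:-→d27:-→d28:-→d29:-→d30:-→d31:-→d32:H0  best=H0

== LOOKUPS ==
["H0","no-route","H0","H0","H2","H0","H2","H2","H2","H0","H0","H2","H2","H2","H2","H0"]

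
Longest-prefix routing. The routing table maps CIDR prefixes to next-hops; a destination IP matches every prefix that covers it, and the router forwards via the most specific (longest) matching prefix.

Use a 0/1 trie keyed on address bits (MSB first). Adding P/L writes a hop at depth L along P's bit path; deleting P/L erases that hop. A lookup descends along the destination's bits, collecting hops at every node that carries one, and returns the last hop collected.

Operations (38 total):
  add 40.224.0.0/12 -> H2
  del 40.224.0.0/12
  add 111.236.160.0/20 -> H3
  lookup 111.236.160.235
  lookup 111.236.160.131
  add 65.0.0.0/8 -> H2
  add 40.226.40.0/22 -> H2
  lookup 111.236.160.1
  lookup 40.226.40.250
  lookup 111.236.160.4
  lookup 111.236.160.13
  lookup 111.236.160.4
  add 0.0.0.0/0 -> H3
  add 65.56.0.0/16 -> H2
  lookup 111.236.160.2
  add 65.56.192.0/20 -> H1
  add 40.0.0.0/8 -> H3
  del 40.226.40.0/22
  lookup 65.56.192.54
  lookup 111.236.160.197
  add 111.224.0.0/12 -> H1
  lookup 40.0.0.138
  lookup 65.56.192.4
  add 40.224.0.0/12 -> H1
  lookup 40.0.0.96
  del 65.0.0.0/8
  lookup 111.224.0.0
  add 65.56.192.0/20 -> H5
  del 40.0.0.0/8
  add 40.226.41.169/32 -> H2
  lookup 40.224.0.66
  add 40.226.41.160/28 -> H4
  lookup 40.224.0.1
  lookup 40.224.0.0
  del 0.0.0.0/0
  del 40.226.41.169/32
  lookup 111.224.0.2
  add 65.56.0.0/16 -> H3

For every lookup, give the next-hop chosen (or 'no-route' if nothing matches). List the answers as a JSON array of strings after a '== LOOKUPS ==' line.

Process each operation:
  + 40.224.0.0/12 (H2) depth=12
  del 40.224.0.0/12 (clear depth 12)
  + 111.236.160.0/20 (H3) depth=20
  ? 111.236.160.235  path d0:-→d1:-→d2:-→d3:-→d4:-→d5:-→d6:-→d7:-→d8:-→d9:-→d10:-→d11:-→d12:-→d13:-→d14:-→d15:-→d16:-→d17:-→d18:-→d19:-→d20:H3  best=H3
  ? 111.236.160.131  path d0:-→d1:-→d2:-→d3:-→d4:-→d5:-→d6:-→d7:-→d8:-→d9:-→d10:-→d11:-→d12:-→d13:-→d14:-→d15:-→d16:-→d17:-→d18:-→d19:-→d20:H3  best=H3
  + 65.0.0.0/8 (H2) depth=8
  + 40.226.40.0/22 (H2) depth=22
  ? 111.236.160.1  path d0:-→d1:-→d2:-→d3:-→d4:-→d5:-→d6:-→d7:-→d8:-→d9:-→d10:-→d11:-→d12:-→d13:-→d14:-→d15:-→d16:-→d17:-→d18:-→d19:-→d20:H3  best=H3
  ? 40.226.40.250  path d0:-→d1:-→d2:-→d3:-→d4:-→d5:-→d6:-→d7:-→d8:-→d9:-→d10:-→d11:-→d12:-→d13:-→d14:-→d15:-→d16:-→d17:-→d18:-→d19:-→d20:-→d21:-→d22:H2  best=H2
  ? 111.236.160.4  path d0:-→d1:-→d2:-→d3:-→d4:-→d5:-→d6:-→d7:-→d8:-→d9:-→d10:-→d11:-→d12:-→d13:-→d14:-→d15:-→d16:-→d17:-→d18:-→d19:-→d20:H3  best=H3
  ? 111.236.160.13  path d0:-→d1:-→d2:-→d3:-→d4:-→d5:-→d6:-→d7:-→d8:-→d9:-→d10:-→d11:-→d12:-→d13:-→d14:-→d15:-→d16:-→d17:-→d18:-→d19:-→d20:H3  best=H3
  ? 111.236.160.4  path d0:-→d1:-→d2:-→d3:-→d4:-→d5:-→d6:-→d7:-→d8:-→d9:-→d10:-→d11:-→d12:-→d13:-→d14:-→d15:-→d16:-→d17:-→d18:-→d19:-→d20:H3  best=H3
  + 0.0.0.0/0 (H3) depth=0
  + 65.56.0.0/16 (H2) depth=16
  ? 111.236.160.2  path d0:H3→d1:-→d2:-→d3:-→d4:-→d5:-→d6:-→d7:-→d8:-→d9:-→d10:-→d11:-→d12:-→d13:-→d14:-→d15:-→d16:-→d17:-→d18:-→d19:-→d20:H3  best=H3
  + 65.56.192.0/20 (H1) depth=20
  + 40.0.0.0/8 (H3) depth=8
  del 40.226.40.0/22 (clear depth 22)
  ? 65.56.192.54  path d0:H3→d1:-→d2:-→d3:-→d4:-→d5:-→d6:-→d7:-→d8:H2→d9:-→d10:-→d11:-→d12:-→d13:-→d14:-→d15:-→d16:H2→d17:-→d18:-→d19:-→d20:H1  best=H1
  ? 111.236.160.197  path d0:H3→d1:-→d2:-→d3:-→d4:-→d5:-→d6:-→d7:-→d8:-→d9:-→d10:-→d11:-→d12:-→d13:-→d14:-→d15:-→d16:-→d17:-→d18:-→d19:-→d20:H3  best=H3
  + 111.224.0.0/12 (H1) depth=12
  ? 40.0.0.138  path d0:H3→d1:-→d2:-→d3:-→d4:-→d5:-→d6:-→d7:-→d8:H3  best=H3
  ? 65.56.192.4  path d0:H3→d1:-→d2:-→d3:-→d4:-→d5:-→d6:-→d7:-→d8:H2→d9:-→d10:-→d11:-→d12:-→d13:-→d14:-→d15:-→d16:H2→d17:-→d18:-→d19:-→d20:H1  best=H1
  + 40.224.0.0/12 (H1) depth=12
  ? 40.0.0.96  path d0:H3→d1:-→d2:-→d3:-→d4:-→d5:-→d6:-→d7:-→d8:H3  best=H3
  del 65.0.0.0/8 (clear depth 8)
  ? 111.224.0.0  path d0:H3→d1:-→d2:-→d3:-→d4:-→d5:-→d6:-→d7:-→d8:-→d9:-→d10:-→d11:-→d12:H1  best=H1
  + 65.56.192.0/20 (H5) depth=20
  del 40.0.0.0/8 (clear depth 8)
  + 40.226.41.169/32 (H2) depth=32
  ? 40.224.0.66  path d0:H3→d1:-→d2:-→d3:-→d4:-→d5:-→d6:-→d7:-→d8:-→d9:-→d10:-→d11:-→d12:H1→d13:-→d14:-  best=H1
  + 40.226.41.160/28 (H4) depth=28
  ? 40.224.0.1  path d0:H3→d1:-→d2:-→d3:-→d4:-→d5:-→d6:-→d7:-→d8:-→d9:-→d10:-→d11:-→d12:H1→d13:-→d14:-  best=H1
  ? 40.224.0.0  path d0:H3→d1:-→d2:-→d3:-→d4:-→d5:-→d6:-→d7:-→d8:-→d9:-→d10:-→d11:-→d12:H1→d13:-→d14:-  best=H1
  del 0.0.0.0/0 (clear depth 0)
  del 40.226.41.169/32 (clear depth 32)
  ? 111.224.0.2  path d0:-→d1:-→d2:-→d3:-→d4:-→d5:-→d6:-→d7:-→d8:-→d9:-→d10:-→d11:-→d12:H1  best=H1
  + 65.56.0.0/16 (H3) depth=16

== LOOKUPS ==
["H3","H3","H3","H2","H3","H3","H3","H3","H1","H3","H3","H1","H3","H1","H1","H1","H1","H1"]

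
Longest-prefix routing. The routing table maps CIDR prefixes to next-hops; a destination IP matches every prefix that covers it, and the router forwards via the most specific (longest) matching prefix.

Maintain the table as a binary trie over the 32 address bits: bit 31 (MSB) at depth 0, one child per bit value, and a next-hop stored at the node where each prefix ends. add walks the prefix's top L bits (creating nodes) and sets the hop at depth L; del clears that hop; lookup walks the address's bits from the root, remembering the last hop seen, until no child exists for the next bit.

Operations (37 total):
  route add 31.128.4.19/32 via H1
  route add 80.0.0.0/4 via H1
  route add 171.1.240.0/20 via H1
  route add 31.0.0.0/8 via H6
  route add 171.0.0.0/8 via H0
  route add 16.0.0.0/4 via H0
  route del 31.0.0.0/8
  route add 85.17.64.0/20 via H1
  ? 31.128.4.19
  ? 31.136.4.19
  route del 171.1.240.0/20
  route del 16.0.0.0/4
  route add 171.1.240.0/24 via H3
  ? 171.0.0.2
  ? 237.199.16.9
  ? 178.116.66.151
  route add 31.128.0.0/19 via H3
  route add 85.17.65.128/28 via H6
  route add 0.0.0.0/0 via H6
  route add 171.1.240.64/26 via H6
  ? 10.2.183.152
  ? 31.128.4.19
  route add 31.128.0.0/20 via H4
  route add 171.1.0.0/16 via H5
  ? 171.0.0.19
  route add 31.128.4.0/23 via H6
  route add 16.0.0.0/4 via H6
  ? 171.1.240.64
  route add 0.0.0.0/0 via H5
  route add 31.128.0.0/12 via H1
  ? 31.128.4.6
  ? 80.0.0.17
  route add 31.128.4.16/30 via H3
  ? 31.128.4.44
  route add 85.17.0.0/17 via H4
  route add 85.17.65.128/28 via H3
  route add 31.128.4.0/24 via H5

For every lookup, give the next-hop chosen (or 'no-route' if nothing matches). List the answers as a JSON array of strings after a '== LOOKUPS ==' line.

Trace:
  add 31.128.4.19/32 -> H1 at depth 32
  add 80.0.0.0/4 -> H1 at depth 4
  add 171.1.240.0/20 -> H1 at depth 20
  add 31.0.0.0/8 -> H6 at depth 8
  add 171.0.0.0/8 -> H0 at depth 8
  add 16.0.0.0/4 -> H0 at depth 4
  - 31.0.0.0/8 clear@8
  add 85.17.64.0/20 -> H1 at depth 20
  Q 31.128.4.19: descend 00011111100000000000010000010011 ; hops seen [H0,H1] ; pick H1
  Q 31.136.4.19: descend 000111111000 ; hops seen [H0] ; pick H0
  - 171.1.240.0/20 clear@20
  - 16.0.0.0/4 clear@4
  add 171.1.240.0/24 -> H3 at depth 24
  Q 171.0.0.2: descend 101010110000000 ; hops seen [H0] ; pick H0
  Q 237.199.16.9: descend 1 ; hops seen [∅] ; pick no-route
  Q 178.116.66.151: descend 101 ; hops seen [∅] ; pick no-route
  add 31.128.0.0/19 -> H3 at depth 19
  add 85.17.65.128/28 -> H6 at depth 28
  add 0.0.0.0/0 -> H6 at depth 0
  add 171.1.240.64/26 -> H6 at depth 26
  Q 10.2.183.152: descend 000 ; hops seen [H6] ; pick H6
  Q 31.128.4.19: descend 00011111100000000000010000010011 ; hops seen [H6,H3,H1] ; pick H1
  add 31.128.0.0/20 -> H4 at depth 20
  add 171.1.0.0/16 -> H5 at depth 16
  Q 171.0.0.19: descend 101010110000000 ; hops seen [H6,H0] ; pick H0
  add 31.128.4.0/23 -> H6 at depth 23
  add 16.0.0.0/4 -> H6 at depth 4
  Q 171.1.240.64: descend 10101011000000011111000001 ; hops seen [H6,H0,H5,H3,H6] ; pick H6
  add 0.0.0.0/0 -> H5 at depth 0
  add 31.128.0.0/12 -> H1 at depth 12
  Q 31.128.4.6: descend 000111111000000000000100000 ; hops seen [H5,H6,H1,H3,H4,H6] ; pick H6
  Q 80.0.0.17: descend 01010 ; hops seen [H5,H1] ; pick H1
  add 31.128.4.16/30 -> H3 at depth 30
  Q 31.128.4.44: descend 00011111100000000000010000 ; hops seen [H5,H6,H1,H3,H4,H6] ; pick H6
  add 85.17.0.0/17 -> H4 at depth 17
  add 85.17.65.128/28 -> H3 at depth 28
  add 31.128.4.0/24 -> H5 at depth 24

== LOOKUPS ==
["H1","H0","H0","no-route","no-route","H6","H1","H0","H6","H6","H1","H6"]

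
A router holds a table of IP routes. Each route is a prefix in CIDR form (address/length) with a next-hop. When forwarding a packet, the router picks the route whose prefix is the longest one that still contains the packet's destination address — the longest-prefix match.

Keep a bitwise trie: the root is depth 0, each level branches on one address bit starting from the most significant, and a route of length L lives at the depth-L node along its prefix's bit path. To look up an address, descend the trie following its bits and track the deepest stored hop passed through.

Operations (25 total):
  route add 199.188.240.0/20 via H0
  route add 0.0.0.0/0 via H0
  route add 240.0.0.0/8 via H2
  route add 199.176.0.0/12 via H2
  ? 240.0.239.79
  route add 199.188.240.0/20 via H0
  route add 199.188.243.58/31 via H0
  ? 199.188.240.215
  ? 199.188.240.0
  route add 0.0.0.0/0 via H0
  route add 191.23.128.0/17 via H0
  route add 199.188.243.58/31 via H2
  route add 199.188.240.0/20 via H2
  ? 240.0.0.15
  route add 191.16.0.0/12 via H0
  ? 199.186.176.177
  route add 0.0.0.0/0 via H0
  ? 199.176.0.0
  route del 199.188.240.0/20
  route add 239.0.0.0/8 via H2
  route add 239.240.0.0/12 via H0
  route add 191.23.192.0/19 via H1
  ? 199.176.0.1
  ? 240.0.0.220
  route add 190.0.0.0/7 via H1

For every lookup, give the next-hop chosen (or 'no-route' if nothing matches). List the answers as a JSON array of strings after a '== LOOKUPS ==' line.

Trace:
  + 199.188.240.0/20 (H0) depth=20
  + 0.0.0.0/0 (H0) depth=0
  + 240.0.0.0/8 (H2) depth=8
  + 199.176.0.0/12 (H2) depth=12
  Q 240.0.239.79: descend 11110000 ; hops seen [H0,H2] ; pick H2
  + 199.188.240.0/20 (H0) depth=20
  + 199.188.243.58/31 (H0) depth=31
  Q 199.188.240.215: descend 1100011110111100111100 ; hops seen [H0,H2,H0] ; pick H0
  Q 199.188.240.0: descend 1100011110111100111100 ; hops seen [H0,H2,H0] ; pick H0
  + 0.0.0.0/0 (H0) depth=0
  + 191.23.128.0/17 (H0) depth=17
  + 199.188.243.58/31 (H2) depth=31
  + 199.188.240.0/20 (H2) depth=20
  Q 240.0.0.15: descend 11110000 ; hops seen [H0,H2] ; pick H2
  + 191.16.0.0/12 (H0) depth=12
  Q 199.186.176.177: descend 1100011110111 ; hops seen [H0,H2] ; pick H2
  + 0.0.0.0/0 (H0) depth=0
  Q 199.176.0.0: descend 110001111011 ; hops seen [H0,H2] ; pick H2
  del 199.188.240.0/20 (clear depth 20)
  + 239.0.0.0/8 (H2) depth=8
  + 239.240.0.0/12 (H0) depth=12
  + 191.23.192.0/19 (H1) depth=19
  Q 199.176.0.1: descend 110001111011 ; hops seen [H0,H2] ; pick H2
  Q 240.0.0.220: descend 11110000 ; hops seen [H0,H2] ; pick H2
  + 190.0.0.0/7 (H1) depth=7

== LOOKUPS ==
["H2","H0","H0","H2","H2","H2","H2","H2"]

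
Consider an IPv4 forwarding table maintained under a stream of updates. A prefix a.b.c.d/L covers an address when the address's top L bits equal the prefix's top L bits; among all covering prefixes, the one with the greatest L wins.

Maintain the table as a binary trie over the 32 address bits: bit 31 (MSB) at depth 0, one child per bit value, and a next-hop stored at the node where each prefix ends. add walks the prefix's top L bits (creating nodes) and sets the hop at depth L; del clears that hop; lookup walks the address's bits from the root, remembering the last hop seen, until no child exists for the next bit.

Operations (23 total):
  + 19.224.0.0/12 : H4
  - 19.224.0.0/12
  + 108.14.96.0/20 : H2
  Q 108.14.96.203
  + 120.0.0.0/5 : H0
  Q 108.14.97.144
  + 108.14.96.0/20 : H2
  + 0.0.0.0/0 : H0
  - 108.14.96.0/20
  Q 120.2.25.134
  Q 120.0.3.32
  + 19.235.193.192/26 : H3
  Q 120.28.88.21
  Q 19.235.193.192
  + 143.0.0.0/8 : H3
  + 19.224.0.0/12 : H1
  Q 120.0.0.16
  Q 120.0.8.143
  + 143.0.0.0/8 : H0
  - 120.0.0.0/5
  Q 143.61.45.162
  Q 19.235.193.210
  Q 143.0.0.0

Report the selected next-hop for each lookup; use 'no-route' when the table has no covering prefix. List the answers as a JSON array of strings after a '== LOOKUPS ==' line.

Process each operation:
  + 19.224.0.0/12 (H4) depth=12
  - 19.224.0.0/12 clear@12
  + 108.14.96.0/20 (H2) depth=20
  ? 108.14.96.203  path d0:-→d1:-→d2:-→d3:-→d4:-→d5:-→d6:-→d7:-→d8:-→d9:-→d10:-→d11:-→d12:-→d13:-→d14:-→d15:-→d16:-→d17:-→d18:-→d19:-→d20:H2  best=H2
  + 120.0.0.0/5 (H0) depth=5
  ? 108.14.97.144  path d0:-→d1:-→d2:-→d3:-→d4:-→d5:-→d6:-→d7:-→d8:-→d9:-→d10:-→d11:-→d12:-→d13:-→d14:-→d15:-→d16:-→d17:-→d18:-→d19:-→d20:H2  best=H2
  + 108.14.96.0/20 (H2) depth=20
  + 0.0.0.0/0 (H0) depth=0
  - 108.14.96.0/20 clear@20
  ? 120.2.25.134  path d0:H0→d1:-→d2:-→d3:-→d4:-→d5:H0  best=H0
  ? 120.0.3.32  path d0:H0→d1:-→d2:-→d3:-→d4:-→d5:H0  best=H0
  + 19.235.193.192/26 (H3) depth=26
  ? 120.28.88.21  path d0:H0→d1:-→d2:-→d3:-→d4:-→d5:H0  best=H0
  ? 19.235.193.192  path d0:H0→d1:-→d2:-→d3:-→d4:-→d5:-→d6:-→d7:-→d8:-→d9:-→d10:-→d11:-→d12:-→d13:-→d14:-→d15:-→d16:-→d17:-→d18:-→d19:-→d20:-→d21:-→d22:-→d23:-→d24:-→d25:-→d26:H3  best=H3
  + 143.0.0.0/8 (H3) depth=8
  + 19.224.0.0/12 (H1) depth=12
  ? 120.0.0.16  path d0:H0→d1:-→d2:-→d3:-→d4:-→d5:H0  best=H0
  ? 120.0.8.143  path d0:H0→d1:-→d2:-→d3:-→d4:-→d5:H0  best=H0
  + 143.0.0.0/8 (H0) depth=8
  - 120.0.0.0/5 clear@5
  ? 143.61.45.162  path d0:H0→d1:-→d2:-→d3:-→d4:-→d5:-→d6:-→d7:-→d8:H0  best=H0
  ? 19.235.193.210  path d0:H0→d1:-→d2:-→d3:-→d4:-→d5:-→d6:-→d7:-→d8:-→d9:-→d10:-→d11:-→d12:H1→d13:-→d14:-→d15:-→d16:-→d17:-→d18:-→d19:-→d20:-→d21:-→d22:-→d23:-→d24:-→d25:-→d26:H3  best=H3
  ? 143.0.0.0  path d0:H0→d1:-→d2:-→d3:-→d4:-→d5:-→d6:-→d7:-→d8:H0  best=H0

== LOOKUPS ==
["H2","H2","H0","H0","H0","H3","H0","H0","H0","H3","H0"]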